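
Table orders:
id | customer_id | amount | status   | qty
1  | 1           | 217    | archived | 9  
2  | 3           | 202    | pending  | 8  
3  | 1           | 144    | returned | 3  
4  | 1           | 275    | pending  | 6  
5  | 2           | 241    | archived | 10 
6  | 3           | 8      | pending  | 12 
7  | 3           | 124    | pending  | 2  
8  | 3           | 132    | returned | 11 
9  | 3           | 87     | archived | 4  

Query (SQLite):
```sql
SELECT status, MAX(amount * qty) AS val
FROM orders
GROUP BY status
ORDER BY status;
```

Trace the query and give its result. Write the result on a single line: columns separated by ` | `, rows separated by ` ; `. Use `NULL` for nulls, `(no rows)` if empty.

For each row compute amount * qty.
Group by status; take MAX of the expression per group.
  archived: ids {1, 5, 9} → MAX(amount * qty)=2410
  pending: ids {2, 4, 6, 7} → MAX(amount * qty)=1650
  returned: ids {3, 8} → MAX(amount * qty)=1452

archived | 2410 ; pending | 1650 ; returned | 1452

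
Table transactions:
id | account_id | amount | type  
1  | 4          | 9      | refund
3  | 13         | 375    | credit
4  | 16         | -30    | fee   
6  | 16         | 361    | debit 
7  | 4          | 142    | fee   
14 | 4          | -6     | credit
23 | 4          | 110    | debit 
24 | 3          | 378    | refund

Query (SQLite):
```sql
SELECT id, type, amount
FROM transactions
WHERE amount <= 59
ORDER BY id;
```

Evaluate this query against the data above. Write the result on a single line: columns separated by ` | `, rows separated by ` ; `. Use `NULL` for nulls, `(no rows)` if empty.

1 | refund | 9 ; 4 | fee | -30 ; 14 | credit | -6

amount <= 59: ids {1, 4, 14}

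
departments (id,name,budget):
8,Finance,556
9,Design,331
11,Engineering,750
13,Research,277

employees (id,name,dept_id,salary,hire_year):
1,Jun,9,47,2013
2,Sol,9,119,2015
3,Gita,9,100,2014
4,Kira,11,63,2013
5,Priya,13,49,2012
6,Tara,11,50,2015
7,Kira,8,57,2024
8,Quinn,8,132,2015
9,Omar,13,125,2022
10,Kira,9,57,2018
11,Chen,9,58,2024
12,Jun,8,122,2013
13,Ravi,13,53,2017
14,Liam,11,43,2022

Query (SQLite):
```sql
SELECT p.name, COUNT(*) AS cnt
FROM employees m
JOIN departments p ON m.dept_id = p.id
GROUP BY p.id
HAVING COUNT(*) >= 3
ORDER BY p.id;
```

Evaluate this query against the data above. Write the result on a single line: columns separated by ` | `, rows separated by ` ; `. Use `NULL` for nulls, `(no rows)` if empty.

Join each employees row to its departments via dept_id.
Group joined rows by departments.id; compute COUNT(*) per group.
HAVING: keep groups with count ≥ 3.
  8: ids {7, 8, 12} → COUNT(*)=3
  9: ids {1, 2, 3, 10, 11} → COUNT(*)=5
  11: ids {4, 6, 14} → COUNT(*)=3
  13: ids {5, 9, 13} → COUNT(*)=3

Finance | 3 ; Design | 5 ; Engineering | 3 ; Research | 3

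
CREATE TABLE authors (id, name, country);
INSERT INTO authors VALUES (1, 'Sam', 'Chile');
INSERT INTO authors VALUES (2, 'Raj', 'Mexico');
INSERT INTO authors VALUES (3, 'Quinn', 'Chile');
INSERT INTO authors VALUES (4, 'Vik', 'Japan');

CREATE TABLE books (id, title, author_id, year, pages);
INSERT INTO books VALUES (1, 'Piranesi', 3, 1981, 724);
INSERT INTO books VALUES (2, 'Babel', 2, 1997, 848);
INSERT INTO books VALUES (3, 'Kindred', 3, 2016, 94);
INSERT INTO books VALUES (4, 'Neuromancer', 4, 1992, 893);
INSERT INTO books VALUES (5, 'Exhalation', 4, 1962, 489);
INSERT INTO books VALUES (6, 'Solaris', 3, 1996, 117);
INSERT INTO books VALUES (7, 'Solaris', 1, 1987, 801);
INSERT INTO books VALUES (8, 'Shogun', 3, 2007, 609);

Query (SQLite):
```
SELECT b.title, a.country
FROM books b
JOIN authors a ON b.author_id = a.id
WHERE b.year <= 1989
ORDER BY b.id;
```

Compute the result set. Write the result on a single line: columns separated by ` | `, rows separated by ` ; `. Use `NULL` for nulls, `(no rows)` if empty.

Each books row matches the authors row where author_id = authors.id.
Then keep rows with b.year <= 1989.

Piranesi | Chile ; Exhalation | Japan ; Solaris | Chile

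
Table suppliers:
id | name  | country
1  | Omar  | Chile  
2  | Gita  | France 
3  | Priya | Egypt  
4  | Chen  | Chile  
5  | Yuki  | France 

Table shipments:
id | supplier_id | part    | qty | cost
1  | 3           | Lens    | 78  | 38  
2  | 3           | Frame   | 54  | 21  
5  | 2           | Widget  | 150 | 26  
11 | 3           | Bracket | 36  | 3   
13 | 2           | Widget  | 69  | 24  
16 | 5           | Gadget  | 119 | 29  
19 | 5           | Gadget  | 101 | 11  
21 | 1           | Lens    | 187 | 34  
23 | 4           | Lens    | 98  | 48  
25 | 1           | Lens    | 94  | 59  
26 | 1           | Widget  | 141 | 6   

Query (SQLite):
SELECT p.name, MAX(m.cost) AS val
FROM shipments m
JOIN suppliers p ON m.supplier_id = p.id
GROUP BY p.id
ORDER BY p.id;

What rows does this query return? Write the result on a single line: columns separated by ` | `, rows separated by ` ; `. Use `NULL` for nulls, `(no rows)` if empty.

Join each shipments row to its suppliers via supplier_id.
Group joined rows by suppliers.id; compute MAX(m.cost) per group.
  1: ids {21, 25, 26} → MAX(m.cost)=59
  2: ids {5, 13} → MAX(m.cost)=26
  3: ids {1, 2, 11} → MAX(m.cost)=38
  4: ids {23} → MAX(m.cost)=48
  5: ids {16, 19} → MAX(m.cost)=29

Omar | 59 ; Gita | 26 ; Priya | 38 ; Chen | 48 ; Yuki | 29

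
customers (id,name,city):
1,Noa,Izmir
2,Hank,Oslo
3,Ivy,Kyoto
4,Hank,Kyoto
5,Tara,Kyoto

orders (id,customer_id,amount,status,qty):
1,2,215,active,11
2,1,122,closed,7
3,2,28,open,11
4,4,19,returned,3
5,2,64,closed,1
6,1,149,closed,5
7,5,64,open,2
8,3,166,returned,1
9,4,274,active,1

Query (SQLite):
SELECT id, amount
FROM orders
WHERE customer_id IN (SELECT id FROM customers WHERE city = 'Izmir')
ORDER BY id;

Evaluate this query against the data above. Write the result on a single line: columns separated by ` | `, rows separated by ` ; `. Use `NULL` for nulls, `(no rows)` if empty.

2 | 122 ; 6 | 149

Inner query: customers.id where city = 'Izmir'.
Outer: keep orders rows whose customer_id is in that set.
Inner query → {1}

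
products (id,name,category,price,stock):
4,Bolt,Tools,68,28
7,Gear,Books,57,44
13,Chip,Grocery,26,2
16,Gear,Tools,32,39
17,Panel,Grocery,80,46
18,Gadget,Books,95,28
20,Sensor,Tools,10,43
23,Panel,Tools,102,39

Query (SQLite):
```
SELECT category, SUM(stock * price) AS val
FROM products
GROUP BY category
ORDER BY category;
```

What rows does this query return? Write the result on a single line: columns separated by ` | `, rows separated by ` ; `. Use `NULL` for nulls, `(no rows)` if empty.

Books | 5168 ; Grocery | 3732 ; Tools | 7560

For each row compute stock * price.
Group by category; take SUM of the expression per group.
  Books: ids {7, 18} → SUM(stock * price)=5168
  Grocery: ids {13, 17} → SUM(stock * price)=3732
  Tools: ids {4, 16, 20, 23} → SUM(stock * price)=7560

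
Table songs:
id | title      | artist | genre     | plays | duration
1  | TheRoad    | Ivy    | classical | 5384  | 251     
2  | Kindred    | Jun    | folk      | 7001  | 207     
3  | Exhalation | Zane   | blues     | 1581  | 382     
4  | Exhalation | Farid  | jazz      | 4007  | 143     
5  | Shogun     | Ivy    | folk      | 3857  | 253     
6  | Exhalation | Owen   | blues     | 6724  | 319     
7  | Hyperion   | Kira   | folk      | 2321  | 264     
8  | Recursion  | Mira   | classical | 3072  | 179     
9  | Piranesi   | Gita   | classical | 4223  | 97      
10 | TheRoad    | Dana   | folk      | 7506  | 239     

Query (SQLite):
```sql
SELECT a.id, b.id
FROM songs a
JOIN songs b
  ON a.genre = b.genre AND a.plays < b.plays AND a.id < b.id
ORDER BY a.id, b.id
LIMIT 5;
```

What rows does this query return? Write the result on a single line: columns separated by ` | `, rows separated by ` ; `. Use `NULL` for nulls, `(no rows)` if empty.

Pairs (a,b) with same genre, a.plays < b.plays, a.id < b.id.
genre groups: blues:{3,6} classical:{1,8,9} folk:{2,5,7,10} jazz:{4}
Ordered by (a.id, b.id); first 5.

2 | 10 ; 3 | 6 ; 5 | 10 ; 7 | 10 ; 8 | 9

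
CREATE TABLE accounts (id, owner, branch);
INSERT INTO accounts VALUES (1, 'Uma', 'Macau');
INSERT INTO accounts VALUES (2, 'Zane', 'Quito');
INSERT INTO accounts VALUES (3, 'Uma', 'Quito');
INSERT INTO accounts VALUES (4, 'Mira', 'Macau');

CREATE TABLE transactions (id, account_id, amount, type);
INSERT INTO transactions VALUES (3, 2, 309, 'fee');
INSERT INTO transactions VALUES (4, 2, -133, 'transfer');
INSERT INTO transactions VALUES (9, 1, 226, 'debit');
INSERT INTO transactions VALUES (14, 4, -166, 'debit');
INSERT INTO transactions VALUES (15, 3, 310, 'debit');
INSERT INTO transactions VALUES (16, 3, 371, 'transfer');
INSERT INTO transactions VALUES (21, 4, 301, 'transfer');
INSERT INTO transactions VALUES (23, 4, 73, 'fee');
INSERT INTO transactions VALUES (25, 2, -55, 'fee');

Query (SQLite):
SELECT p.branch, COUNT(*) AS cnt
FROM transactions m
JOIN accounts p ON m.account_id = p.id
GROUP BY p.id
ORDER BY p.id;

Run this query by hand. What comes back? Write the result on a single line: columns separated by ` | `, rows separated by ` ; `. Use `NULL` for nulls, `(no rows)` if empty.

Macau | 1 ; Quito | 3 ; Quito | 2 ; Macau | 3

Join each transactions row to its accounts via account_id.
Group joined rows by accounts.id; compute COUNT(*) per group.
  1: ids {9} → COUNT(*)=1
  2: ids {3, 4, 25} → COUNT(*)=3
  3: ids {15, 16} → COUNT(*)=2
  4: ids {14, 21, 23} → COUNT(*)=3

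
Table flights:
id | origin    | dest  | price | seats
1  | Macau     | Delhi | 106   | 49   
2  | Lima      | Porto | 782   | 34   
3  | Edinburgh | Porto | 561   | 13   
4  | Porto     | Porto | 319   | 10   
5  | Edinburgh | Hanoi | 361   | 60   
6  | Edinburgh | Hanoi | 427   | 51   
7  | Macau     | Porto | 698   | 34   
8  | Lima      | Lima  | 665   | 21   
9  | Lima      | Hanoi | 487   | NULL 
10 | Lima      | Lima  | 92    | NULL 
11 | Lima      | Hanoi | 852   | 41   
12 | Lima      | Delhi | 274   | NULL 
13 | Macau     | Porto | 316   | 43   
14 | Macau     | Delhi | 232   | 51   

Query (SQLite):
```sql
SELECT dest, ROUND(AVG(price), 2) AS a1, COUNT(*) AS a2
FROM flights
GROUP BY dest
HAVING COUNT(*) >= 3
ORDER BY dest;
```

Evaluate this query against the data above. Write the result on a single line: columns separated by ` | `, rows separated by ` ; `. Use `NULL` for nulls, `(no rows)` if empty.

Group flights by dest.
Per group compute: ROUND(AVG(price), 2), COUNT(*).
HAVING: drop groups with fewer than 3 rows.
  Delhi: ids {1, 12, 14} → ROUND(AVG(price), 2)=204, COUNT(*)=3
  Hanoi: ids {5, 6, 9, 11} → ROUND(AVG(price), 2)=531.75, COUNT(*)=4
  Lima: ids {8, 10} → ROUND(AVG(price), 2)=378.5, COUNT(*)=2
  Porto: ids {2, 3, 4, 7, 13} → ROUND(AVG(price), 2)=535.2, COUNT(*)=5

Delhi | 204 | 3 ; Hanoi | 531.75 | 4 ; Porto | 535.2 | 5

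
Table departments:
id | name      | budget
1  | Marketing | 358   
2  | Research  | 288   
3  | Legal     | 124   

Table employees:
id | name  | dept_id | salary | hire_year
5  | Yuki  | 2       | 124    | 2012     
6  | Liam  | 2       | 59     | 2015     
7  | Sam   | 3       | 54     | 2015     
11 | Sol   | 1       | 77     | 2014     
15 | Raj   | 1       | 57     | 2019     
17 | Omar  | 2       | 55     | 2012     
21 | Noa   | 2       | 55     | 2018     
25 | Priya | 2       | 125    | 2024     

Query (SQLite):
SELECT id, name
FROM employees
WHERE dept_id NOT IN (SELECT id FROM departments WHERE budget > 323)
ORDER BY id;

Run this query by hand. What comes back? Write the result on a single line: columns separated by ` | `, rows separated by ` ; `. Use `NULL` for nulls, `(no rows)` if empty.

5 | Yuki ; 6 | Liam ; 7 | Sam ; 17 | Omar ; 21 | Noa ; 25 | Priya

Inner query: departments.id where budget > 323.
Outer: keep employees rows whose dept_id is not in that set.
Inner query → {1}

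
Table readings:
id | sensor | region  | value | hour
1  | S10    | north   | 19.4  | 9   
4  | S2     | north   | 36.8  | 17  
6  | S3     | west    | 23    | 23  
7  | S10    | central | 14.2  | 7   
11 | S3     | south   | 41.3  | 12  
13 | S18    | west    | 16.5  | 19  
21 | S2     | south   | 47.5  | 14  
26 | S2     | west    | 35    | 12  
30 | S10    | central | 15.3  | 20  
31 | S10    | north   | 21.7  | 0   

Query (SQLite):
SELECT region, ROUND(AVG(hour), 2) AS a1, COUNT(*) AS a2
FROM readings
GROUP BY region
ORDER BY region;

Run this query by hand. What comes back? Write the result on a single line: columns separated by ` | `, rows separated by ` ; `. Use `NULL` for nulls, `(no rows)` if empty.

central | 13.5 | 2 ; north | 8.67 | 3 ; south | 13 | 2 ; west | 18 | 3

Group readings by region.
Per group compute: ROUND(AVG(hour), 2), COUNT(*).
  central: ids {7, 30} → ROUND(AVG(hour), 2)=13.5, COUNT(*)=2
  north: ids {1, 4, 31} → ROUND(AVG(hour), 2)=8.67, COUNT(*)=3
  south: ids {11, 21} → ROUND(AVG(hour), 2)=13, COUNT(*)=2
  west: ids {6, 13, 26} → ROUND(AVG(hour), 2)=18, COUNT(*)=3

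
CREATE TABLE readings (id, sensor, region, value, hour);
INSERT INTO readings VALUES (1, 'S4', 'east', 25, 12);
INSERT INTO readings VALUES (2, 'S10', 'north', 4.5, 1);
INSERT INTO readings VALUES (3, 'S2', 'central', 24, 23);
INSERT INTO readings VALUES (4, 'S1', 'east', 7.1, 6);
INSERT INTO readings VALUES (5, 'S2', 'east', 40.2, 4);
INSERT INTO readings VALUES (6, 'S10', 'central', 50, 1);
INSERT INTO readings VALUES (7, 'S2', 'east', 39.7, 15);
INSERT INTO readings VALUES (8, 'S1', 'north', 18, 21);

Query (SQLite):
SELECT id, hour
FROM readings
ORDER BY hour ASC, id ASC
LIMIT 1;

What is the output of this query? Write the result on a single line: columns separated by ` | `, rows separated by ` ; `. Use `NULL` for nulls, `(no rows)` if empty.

2 | 1

Sort by hour asc, tiebreak id asc: (1, id=2), (1, id=6), (4, id=5), (6, id=4) …. Take first 1.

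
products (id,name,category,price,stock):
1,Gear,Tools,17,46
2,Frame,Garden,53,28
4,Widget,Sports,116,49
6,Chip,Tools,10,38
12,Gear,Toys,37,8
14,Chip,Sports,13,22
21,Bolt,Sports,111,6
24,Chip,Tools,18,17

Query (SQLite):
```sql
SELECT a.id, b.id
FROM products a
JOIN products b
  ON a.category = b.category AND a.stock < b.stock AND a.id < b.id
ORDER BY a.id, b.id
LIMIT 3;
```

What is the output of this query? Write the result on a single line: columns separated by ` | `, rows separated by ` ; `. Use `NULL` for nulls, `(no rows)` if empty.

Pairs (a,b) with same category, a.stock < b.stock, a.id < b.id.
category groups: Garden:{2} Sports:{4,14,21} Tools:{1,6,24} Toys:{12}
Ordered by (a.id, b.id); first 3.

(no rows)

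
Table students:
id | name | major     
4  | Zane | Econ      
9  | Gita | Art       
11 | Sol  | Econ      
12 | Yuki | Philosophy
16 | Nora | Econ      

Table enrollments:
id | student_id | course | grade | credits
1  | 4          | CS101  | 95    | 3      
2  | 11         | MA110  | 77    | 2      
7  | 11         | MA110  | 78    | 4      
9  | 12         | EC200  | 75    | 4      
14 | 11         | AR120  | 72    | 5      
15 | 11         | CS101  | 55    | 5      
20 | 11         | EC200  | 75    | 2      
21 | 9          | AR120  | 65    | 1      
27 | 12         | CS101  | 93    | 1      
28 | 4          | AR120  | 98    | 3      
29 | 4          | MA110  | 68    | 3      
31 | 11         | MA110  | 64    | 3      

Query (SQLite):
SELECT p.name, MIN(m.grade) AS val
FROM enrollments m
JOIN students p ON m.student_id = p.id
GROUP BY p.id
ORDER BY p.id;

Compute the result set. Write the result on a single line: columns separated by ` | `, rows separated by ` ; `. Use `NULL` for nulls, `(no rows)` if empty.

Zane | 68 ; Gita | 65 ; Sol | 55 ; Yuki | 75

Join each enrollments row to its students via student_id.
Group joined rows by students.id; compute MIN(m.grade) per group.
  4: ids {1, 28, 29} → MIN(m.grade)=68
  9: ids {21} → MIN(m.grade)=65
  11: ids {2, 7, 14, 15, 20, 31} → MIN(m.grade)=55
  12: ids {9, 27} → MIN(m.grade)=75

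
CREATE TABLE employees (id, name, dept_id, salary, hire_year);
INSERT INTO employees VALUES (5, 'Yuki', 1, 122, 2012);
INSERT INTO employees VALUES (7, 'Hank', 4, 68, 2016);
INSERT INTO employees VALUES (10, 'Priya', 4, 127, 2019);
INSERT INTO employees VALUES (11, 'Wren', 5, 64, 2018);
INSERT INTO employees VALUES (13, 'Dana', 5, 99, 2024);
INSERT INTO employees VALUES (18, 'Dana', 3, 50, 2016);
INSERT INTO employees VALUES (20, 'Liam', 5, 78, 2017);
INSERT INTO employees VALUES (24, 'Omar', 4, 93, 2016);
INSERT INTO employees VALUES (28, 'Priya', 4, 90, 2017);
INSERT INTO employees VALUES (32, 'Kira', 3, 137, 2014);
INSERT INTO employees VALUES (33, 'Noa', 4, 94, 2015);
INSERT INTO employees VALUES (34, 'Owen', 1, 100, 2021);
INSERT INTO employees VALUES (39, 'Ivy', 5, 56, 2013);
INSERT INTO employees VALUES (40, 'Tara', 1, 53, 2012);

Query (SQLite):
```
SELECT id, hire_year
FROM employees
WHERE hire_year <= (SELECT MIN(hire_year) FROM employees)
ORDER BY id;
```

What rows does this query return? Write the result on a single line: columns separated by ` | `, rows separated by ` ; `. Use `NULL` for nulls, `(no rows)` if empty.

5 | 2012 ; 40 | 2012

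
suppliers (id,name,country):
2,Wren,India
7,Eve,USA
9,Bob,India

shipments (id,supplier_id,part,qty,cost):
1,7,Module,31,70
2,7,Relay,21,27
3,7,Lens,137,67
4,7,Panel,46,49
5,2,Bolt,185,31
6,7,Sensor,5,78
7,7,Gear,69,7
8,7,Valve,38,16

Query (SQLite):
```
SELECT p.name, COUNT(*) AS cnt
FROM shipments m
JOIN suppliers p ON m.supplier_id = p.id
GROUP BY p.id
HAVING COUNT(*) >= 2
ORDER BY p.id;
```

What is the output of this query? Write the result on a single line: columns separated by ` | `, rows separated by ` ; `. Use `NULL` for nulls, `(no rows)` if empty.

Join each shipments row to its suppliers via supplier_id.
Group joined rows by suppliers.id; compute COUNT(*) per group.
HAVING: keep groups with count ≥ 2.
  2: ids {5} → COUNT(*)=1
  7: ids {1, 2, 3, 4, 6, 7, 8} → COUNT(*)=7

Eve | 7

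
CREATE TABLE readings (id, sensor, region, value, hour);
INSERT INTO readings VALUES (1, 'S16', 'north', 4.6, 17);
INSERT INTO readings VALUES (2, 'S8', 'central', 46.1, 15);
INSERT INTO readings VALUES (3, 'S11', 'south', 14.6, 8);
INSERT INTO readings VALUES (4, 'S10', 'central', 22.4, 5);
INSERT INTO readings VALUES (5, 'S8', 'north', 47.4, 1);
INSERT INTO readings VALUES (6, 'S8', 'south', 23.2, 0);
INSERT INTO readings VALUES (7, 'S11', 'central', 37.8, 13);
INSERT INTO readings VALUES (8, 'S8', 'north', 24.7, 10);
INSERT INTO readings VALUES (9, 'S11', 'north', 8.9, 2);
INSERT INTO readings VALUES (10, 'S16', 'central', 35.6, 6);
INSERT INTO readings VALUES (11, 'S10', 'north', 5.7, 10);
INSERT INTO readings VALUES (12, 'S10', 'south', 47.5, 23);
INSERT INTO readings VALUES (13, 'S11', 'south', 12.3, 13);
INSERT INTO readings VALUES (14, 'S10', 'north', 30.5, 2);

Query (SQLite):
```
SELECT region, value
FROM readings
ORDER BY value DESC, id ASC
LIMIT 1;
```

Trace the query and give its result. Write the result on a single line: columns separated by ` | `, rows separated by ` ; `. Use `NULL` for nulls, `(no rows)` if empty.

south | 47.5

Sort by value desc, tiebreak id asc: (47.5, id=12), (47.4, id=5), (46.1, id=2), (37.8, id=7) …. Take first 1.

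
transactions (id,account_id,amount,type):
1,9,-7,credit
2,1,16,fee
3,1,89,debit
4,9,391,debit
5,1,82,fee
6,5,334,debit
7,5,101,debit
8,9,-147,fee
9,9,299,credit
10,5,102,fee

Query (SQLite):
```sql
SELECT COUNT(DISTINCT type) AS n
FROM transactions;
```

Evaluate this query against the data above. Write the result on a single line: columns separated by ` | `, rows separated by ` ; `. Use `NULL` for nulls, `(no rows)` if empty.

3

Count distinct non-NULL type values.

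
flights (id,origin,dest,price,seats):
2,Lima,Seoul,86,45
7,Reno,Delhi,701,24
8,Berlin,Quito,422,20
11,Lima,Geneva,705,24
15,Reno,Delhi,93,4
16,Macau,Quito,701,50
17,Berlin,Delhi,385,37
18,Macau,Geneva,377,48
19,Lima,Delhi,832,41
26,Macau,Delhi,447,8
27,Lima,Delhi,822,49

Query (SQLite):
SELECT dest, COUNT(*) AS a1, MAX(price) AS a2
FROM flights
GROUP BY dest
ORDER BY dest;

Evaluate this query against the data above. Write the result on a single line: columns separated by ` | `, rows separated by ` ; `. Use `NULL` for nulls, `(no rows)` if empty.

Delhi | 6 | 832 ; Geneva | 2 | 705 ; Quito | 2 | 701 ; Seoul | 1 | 86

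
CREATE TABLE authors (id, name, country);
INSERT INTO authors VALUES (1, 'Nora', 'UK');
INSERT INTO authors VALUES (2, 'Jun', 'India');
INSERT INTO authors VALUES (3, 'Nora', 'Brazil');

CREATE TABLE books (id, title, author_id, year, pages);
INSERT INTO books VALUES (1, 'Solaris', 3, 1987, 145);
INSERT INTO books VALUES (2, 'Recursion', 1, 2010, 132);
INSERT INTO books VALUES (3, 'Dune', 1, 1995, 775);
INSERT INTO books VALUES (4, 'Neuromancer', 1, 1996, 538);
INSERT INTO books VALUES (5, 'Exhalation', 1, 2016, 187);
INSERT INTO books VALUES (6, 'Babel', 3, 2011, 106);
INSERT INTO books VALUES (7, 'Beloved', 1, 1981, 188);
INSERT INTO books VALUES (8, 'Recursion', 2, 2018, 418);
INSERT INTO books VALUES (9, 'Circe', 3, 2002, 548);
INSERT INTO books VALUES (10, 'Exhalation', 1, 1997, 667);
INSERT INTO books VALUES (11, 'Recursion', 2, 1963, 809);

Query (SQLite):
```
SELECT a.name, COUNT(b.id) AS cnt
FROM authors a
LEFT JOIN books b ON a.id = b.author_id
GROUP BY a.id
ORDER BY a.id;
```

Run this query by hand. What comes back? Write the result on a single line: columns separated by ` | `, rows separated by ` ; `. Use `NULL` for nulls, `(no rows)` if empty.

Nora | 6 ; Jun | 2 ; Nora | 3

LEFT JOIN keeps every authors row; unmatched ones get NULL for books columns.
Group by authors.id and compute COUNT(b.id). COUNT(col) of an all-NULL group is 0.
  1: ids {2, 3, 4, 5, 7, 10} → COUNT(b.id)=6
  2: ids {8, 11} → COUNT(b.id)=2
  3: ids {1, 6, 9} → COUNT(b.id)=3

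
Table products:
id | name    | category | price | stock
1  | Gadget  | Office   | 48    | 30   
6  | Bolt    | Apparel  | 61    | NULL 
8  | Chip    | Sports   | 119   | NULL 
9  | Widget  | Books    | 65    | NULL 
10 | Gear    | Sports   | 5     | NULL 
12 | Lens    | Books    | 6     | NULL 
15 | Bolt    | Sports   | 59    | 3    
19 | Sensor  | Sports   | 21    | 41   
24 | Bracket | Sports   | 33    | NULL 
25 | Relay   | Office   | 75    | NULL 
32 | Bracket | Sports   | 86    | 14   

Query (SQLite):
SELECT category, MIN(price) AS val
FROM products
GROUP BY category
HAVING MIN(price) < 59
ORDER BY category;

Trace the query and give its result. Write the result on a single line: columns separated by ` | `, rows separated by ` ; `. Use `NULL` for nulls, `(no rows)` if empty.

Books | 6 ; Office | 48 ; Sports | 5

Partition products by category; compute MIN(price) within each group.
HAVING: keep groups where MIN(price) < 59.
  Apparel: ids {6} → MIN(price)=61
  Books: ids {9, 12} → MIN(price)=6
  Office: ids {1, 25} → MIN(price)=48
  Sports: ids {8, 10, 15, 19, 24, 32} → MIN(price)=5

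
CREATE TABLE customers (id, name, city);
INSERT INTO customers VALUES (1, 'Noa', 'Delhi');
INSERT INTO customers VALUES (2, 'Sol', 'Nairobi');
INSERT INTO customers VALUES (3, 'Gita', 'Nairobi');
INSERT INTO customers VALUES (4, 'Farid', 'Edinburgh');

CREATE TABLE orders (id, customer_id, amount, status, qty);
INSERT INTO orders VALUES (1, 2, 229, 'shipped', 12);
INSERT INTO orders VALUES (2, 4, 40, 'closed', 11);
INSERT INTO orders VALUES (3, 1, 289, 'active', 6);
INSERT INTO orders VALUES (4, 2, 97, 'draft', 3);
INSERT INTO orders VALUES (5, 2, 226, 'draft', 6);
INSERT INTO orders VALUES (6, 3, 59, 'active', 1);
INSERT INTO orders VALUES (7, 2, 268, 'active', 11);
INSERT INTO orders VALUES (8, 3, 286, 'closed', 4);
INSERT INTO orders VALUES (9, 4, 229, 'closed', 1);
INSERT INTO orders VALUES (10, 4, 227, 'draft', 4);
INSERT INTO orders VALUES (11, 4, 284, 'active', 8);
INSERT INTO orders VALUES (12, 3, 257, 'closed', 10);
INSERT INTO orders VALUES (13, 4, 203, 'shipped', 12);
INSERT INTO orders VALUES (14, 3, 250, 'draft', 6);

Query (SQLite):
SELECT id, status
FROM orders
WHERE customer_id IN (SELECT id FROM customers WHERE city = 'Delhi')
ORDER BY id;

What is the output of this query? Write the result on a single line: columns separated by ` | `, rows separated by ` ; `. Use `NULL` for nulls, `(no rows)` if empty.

3 | active

Inner query: customers.id where city = 'Delhi'.
Outer: keep orders rows whose customer_id is in that set.
Inner query → {1}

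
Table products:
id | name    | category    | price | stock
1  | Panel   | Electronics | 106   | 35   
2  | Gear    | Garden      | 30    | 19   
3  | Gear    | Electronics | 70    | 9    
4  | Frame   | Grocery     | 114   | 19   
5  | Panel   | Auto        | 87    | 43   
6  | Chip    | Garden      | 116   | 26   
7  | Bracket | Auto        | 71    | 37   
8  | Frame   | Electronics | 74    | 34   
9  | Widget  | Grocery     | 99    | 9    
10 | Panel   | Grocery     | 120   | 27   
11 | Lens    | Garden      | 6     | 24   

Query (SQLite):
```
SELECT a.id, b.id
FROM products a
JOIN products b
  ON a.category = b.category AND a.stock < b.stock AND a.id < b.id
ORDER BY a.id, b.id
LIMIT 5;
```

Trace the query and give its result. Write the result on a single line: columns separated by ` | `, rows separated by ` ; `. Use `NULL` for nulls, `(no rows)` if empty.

Pairs (a,b) with same category, a.stock < b.stock, a.id < b.id.
category groups: Auto:{5,7} Electronics:{1,3,8} Garden:{2,6,11} Grocery:{4,9,10}
Ordered by (a.id, b.id); first 5.

2 | 6 ; 2 | 11 ; 3 | 8 ; 4 | 10 ; 9 | 10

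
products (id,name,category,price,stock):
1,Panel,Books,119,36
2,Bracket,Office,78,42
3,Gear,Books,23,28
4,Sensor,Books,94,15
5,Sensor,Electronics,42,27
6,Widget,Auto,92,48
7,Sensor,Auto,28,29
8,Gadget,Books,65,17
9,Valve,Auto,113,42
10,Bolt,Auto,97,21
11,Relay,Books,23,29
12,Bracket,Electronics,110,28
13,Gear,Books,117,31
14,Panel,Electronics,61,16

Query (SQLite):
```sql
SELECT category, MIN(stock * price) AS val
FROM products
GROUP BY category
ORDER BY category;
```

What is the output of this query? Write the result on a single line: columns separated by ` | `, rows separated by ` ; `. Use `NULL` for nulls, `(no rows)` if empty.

For each row compute stock * price.
Group by category; take MIN of the expression per group.
  Auto: ids {6, 7, 9, 10} → MIN(stock * price)=812
  Books: ids {1, 3, 4, 8, 11, 13} → MIN(stock * price)=644
  Electronics: ids {5, 12, 14} → MIN(stock * price)=976
  Office: ids {2} → MIN(stock * price)=3276

Auto | 812 ; Books | 644 ; Electronics | 976 ; Office | 3276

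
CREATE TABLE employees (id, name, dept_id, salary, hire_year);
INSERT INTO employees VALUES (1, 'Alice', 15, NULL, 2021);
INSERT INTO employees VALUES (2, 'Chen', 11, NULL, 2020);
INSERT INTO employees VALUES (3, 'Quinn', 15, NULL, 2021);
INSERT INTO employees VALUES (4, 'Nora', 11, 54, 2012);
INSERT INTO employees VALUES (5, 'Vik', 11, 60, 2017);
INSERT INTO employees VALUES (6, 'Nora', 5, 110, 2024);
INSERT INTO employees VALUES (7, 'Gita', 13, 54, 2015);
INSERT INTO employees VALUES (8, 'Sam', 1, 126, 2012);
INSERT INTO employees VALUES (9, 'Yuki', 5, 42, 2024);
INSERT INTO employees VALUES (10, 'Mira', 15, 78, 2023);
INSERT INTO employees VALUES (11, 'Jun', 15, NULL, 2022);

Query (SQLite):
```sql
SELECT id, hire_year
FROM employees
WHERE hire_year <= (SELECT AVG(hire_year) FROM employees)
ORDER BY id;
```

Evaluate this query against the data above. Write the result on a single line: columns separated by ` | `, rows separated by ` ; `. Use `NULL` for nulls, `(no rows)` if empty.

4 | 2012 ; 5 | 2017 ; 7 | 2015 ; 8 | 2012

Scalar subquery: AVG(hire_year) over all employees rows = 2019.181818 (≈; comparison uses full precision).
Keep rows where hire_year <= that value.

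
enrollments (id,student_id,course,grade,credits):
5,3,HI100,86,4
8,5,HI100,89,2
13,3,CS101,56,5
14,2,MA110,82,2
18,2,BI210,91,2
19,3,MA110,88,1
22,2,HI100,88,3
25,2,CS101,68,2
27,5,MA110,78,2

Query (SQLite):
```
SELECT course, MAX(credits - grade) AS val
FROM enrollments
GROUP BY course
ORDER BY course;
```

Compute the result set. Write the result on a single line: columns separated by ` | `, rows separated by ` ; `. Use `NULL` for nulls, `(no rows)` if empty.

BI210 | -89 ; CS101 | -51 ; HI100 | -82 ; MA110 | -76

For each row compute credits - grade.
Group by course; take MAX of the expression per group.
  BI210: ids {18} → MAX(credits - grade)=-89
  CS101: ids {13, 25} → MAX(credits - grade)=-51
  HI100: ids {5, 8, 22} → MAX(credits - grade)=-82
  MA110: ids {14, 19, 27} → MAX(credits - grade)=-76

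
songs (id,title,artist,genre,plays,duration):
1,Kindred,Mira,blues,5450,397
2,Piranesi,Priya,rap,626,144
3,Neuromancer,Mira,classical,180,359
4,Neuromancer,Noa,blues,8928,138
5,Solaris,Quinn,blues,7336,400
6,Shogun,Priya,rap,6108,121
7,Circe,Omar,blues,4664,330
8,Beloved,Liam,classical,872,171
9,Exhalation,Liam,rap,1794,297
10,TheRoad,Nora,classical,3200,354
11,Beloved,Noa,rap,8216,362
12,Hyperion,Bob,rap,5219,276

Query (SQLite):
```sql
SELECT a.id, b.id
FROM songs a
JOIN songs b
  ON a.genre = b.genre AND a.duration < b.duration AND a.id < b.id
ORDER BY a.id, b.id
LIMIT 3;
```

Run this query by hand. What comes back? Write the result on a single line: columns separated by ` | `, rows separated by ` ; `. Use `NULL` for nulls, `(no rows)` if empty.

1 | 5 ; 2 | 9 ; 2 | 11

Pairs (a,b) with same genre, a.duration < b.duration, a.id < b.id.
genre groups: blues:{1,4,5,7} classical:{3,8,10} rap:{2,6,9,11,12}
Ordered by (a.id, b.id); first 3.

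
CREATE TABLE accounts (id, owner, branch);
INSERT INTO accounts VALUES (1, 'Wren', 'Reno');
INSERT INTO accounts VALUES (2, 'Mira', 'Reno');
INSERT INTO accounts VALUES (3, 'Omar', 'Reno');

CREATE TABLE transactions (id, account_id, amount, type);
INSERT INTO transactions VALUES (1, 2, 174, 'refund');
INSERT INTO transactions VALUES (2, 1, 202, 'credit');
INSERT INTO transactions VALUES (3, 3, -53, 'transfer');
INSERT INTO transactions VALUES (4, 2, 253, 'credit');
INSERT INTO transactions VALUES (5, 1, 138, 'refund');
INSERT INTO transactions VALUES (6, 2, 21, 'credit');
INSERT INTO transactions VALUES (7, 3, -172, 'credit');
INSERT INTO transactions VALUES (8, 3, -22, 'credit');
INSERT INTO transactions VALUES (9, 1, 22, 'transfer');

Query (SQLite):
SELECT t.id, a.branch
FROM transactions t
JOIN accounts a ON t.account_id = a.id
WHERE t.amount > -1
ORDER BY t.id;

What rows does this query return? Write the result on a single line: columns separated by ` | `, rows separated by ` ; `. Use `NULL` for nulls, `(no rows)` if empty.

Each transactions row matches the accounts row where account_id = accounts.id.
Then keep rows with t.amount > -1.

1 | Reno ; 2 | Reno ; 4 | Reno ; 5 | Reno ; 6 | Reno ; 9 | Reno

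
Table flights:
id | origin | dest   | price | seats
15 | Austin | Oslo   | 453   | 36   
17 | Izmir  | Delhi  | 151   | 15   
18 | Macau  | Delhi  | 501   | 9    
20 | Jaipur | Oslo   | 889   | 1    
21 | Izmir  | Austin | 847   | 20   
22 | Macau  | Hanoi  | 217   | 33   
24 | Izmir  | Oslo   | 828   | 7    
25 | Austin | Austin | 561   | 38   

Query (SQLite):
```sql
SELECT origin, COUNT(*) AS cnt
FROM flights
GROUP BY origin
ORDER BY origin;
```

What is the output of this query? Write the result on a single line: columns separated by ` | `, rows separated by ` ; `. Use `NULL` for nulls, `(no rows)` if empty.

Partition flights by origin; compute COUNT(*) within each group.
  Austin: ids {15, 25} → COUNT(*)=2
  Izmir: ids {17, 21, 24} → COUNT(*)=3
  Jaipur: ids {20} → COUNT(*)=1
  Macau: ids {18, 22} → COUNT(*)=2

Austin | 2 ; Izmir | 3 ; Jaipur | 1 ; Macau | 2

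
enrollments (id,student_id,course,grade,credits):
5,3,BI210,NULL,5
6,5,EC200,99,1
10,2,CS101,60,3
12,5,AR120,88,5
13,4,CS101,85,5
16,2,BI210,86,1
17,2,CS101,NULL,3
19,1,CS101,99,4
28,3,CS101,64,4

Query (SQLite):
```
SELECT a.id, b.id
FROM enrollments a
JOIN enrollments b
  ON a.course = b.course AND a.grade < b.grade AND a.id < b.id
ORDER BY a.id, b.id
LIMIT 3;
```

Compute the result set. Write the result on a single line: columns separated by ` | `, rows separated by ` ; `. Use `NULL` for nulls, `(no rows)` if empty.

10 | 13 ; 10 | 19 ; 10 | 28

Pairs (a,b) with same course, a.grade < b.grade, a.id < b.id.
course groups: AR120:{12} BI210:{5,16} CS101:{10,13,17,19,28} EC200:{6}
Ordered by (a.id, b.id); first 3.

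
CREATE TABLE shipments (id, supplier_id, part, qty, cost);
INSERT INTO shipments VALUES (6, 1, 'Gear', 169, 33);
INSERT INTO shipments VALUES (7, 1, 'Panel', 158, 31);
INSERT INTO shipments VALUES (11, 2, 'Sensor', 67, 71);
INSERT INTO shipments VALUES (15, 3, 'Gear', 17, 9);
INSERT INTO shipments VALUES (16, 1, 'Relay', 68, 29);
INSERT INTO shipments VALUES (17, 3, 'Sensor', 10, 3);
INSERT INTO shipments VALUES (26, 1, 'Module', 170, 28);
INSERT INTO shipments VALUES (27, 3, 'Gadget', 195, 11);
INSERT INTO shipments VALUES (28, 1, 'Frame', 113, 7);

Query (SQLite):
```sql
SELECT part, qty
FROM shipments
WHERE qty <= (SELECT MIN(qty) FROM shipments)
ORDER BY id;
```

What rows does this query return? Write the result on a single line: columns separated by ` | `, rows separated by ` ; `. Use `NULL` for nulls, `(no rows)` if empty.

Sensor | 10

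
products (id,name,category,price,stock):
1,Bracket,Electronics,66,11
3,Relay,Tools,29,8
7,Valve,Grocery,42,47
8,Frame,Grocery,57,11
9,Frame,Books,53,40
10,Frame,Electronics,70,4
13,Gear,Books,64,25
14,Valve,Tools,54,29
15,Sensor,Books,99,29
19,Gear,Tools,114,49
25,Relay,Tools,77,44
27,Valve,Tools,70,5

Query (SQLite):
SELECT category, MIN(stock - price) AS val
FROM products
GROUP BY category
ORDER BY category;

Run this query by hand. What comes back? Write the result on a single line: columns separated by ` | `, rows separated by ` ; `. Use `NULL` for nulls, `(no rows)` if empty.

Books | -70 ; Electronics | -66 ; Grocery | -46 ; Tools | -65

For each row compute stock - price.
Group by category; take MIN of the expression per group.
  Books: ids {9, 13, 15} → MIN(stock - price)=-70
  Electronics: ids {1, 10} → MIN(stock - price)=-66
  Grocery: ids {7, 8} → MIN(stock - price)=-46
  Tools: ids {3, 14, 19, 25, 27} → MIN(stock - price)=-65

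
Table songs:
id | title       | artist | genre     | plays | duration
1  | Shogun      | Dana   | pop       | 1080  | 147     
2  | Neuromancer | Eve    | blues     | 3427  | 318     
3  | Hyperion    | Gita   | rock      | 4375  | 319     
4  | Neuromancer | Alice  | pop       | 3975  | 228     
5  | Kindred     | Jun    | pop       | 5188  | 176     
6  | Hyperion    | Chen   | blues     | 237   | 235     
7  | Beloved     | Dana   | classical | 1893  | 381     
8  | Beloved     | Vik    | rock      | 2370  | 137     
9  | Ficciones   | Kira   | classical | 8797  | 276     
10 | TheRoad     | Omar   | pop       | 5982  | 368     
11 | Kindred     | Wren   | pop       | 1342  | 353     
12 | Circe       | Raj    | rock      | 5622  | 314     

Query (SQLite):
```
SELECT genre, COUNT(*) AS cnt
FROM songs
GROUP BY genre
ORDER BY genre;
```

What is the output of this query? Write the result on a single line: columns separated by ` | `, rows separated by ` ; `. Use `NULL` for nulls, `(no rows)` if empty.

Partition songs by genre; compute COUNT(*) within each group.
  blues: ids {2, 6} → COUNT(*)=2
  classical: ids {7, 9} → COUNT(*)=2
  pop: ids {1, 4, 5, 10, 11} → COUNT(*)=5
  rock: ids {3, 8, 12} → COUNT(*)=3

blues | 2 ; classical | 2 ; pop | 5 ; rock | 3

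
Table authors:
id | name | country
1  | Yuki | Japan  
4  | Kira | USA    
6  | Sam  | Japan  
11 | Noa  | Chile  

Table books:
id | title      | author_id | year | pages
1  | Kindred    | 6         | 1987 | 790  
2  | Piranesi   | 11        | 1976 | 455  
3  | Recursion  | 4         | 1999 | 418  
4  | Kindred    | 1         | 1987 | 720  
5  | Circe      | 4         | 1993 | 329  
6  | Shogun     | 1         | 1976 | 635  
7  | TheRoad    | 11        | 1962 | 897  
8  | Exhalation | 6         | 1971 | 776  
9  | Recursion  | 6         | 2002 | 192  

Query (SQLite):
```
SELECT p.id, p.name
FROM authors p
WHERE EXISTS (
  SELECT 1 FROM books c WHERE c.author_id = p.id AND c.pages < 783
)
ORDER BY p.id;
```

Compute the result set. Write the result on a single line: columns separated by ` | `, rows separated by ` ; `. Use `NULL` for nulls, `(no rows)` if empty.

For each authors row, check whether any books with matching author_id has pages < 783.
Keep rows where that is true.

1 | Yuki ; 4 | Kira ; 6 | Sam ; 11 | Noa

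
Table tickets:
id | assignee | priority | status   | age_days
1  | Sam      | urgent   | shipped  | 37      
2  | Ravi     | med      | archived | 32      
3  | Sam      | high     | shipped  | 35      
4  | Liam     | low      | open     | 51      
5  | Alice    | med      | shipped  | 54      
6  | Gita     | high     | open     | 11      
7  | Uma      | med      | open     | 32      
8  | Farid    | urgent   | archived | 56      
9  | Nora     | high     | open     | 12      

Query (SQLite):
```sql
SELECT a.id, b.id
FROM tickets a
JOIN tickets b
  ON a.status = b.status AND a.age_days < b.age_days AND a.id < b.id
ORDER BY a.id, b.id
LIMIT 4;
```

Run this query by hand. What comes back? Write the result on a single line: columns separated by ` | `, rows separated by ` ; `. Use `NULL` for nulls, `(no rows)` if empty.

Pairs (a,b) with same status, a.age_days < b.age_days, a.id < b.id.
status groups: archived:{2,8} open:{4,6,7,9} shipped:{1,3,5}
Ordered by (a.id, b.id); first 4.

1 | 5 ; 2 | 8 ; 3 | 5 ; 6 | 7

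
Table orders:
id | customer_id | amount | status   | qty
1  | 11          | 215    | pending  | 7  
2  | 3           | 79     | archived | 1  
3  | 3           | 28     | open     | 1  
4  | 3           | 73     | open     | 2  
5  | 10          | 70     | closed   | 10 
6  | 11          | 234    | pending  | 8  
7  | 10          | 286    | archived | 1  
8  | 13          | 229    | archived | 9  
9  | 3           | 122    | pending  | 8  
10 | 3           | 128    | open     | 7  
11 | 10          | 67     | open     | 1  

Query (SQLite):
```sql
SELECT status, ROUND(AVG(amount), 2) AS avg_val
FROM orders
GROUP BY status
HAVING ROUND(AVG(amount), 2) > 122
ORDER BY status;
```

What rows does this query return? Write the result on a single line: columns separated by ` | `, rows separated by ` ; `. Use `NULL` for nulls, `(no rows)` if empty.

archived | 198 ; pending | 190.33

Partition orders by status; compute ROUND(AVG(amount), 2) within each group.
HAVING: keep groups where ROUND(AVG(amount), 2) > 122.
  archived: ids {2, 7, 8} → ROUND(AVG(amount), 2)=198
  closed: ids {5} → ROUND(AVG(amount), 2)=70
  open: ids {3, 4, 10, 11} → ROUND(AVG(amount), 2)=74
  pending: ids {1, 6, 9} → ROUND(AVG(amount), 2)=190.33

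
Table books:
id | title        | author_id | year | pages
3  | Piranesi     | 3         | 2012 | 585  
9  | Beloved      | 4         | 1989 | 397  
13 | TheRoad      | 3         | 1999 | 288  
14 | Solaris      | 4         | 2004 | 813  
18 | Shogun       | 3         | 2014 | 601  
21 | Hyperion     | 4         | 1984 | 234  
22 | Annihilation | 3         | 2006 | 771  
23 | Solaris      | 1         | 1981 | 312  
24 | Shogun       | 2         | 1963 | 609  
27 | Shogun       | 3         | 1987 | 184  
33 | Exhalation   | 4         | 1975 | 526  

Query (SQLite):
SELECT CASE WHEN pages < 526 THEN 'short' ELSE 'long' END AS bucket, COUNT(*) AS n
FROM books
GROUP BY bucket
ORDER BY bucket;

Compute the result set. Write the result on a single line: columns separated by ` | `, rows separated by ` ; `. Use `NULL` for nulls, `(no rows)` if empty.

Bucket rows by pages < 526 → 'short' else 'long'; count each bucket.

long | 6 ; short | 5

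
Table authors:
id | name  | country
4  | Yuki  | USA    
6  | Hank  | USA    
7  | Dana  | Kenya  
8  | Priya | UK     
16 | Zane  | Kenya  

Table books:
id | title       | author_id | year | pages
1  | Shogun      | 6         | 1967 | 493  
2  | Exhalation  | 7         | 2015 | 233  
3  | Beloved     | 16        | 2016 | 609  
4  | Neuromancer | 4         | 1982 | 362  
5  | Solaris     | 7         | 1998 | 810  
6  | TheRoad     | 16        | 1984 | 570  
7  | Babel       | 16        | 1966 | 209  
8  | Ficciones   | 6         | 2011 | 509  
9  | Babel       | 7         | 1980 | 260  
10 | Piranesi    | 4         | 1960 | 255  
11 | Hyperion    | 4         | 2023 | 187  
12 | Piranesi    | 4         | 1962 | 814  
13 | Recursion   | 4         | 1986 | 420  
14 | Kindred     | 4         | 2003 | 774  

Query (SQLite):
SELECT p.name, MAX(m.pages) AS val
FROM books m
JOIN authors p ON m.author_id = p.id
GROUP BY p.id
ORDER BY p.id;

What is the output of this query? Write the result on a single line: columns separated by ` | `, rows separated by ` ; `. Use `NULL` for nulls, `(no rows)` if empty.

Join each books row to its authors via author_id.
Group joined rows by authors.id; compute MAX(m.pages) per group.
  4: ids {4, 10, 11, 12, 13, 14} → MAX(m.pages)=814
  6: ids {1, 8} → MAX(m.pages)=509
  7: ids {2, 5, 9} → MAX(m.pages)=810
  16: ids {3, 6, 7} → MAX(m.pages)=609

Yuki | 814 ; Hank | 509 ; Dana | 810 ; Zane | 609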